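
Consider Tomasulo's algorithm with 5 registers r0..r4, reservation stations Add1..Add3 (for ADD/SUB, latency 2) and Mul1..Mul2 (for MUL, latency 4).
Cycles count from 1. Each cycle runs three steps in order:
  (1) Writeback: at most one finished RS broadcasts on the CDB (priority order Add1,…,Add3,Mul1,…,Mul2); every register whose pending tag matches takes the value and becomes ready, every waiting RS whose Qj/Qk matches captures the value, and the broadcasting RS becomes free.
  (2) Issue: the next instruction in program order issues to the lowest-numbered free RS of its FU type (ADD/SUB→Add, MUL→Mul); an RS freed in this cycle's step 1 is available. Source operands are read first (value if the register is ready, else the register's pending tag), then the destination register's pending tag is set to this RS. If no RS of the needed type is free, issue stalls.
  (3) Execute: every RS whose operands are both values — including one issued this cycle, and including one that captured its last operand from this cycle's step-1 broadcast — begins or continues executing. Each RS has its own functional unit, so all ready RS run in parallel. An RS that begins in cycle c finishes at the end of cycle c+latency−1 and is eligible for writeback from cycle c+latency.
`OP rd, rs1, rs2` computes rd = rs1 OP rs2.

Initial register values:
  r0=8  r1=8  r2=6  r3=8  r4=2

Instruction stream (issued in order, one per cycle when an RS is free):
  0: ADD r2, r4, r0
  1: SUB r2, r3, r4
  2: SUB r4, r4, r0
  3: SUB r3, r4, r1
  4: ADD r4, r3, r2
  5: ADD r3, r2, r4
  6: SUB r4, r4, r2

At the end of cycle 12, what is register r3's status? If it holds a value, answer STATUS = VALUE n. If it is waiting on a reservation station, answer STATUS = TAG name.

STATUS = VALUE -2

c1: issue ADD r2<-Add1 | r0:8,r1:8,r2:Add1,r3:8,r4:2
c2: issue SUB r2<-Add2 | r0:8,r1:8,r2:Add2,r3:8,r4:2
c3: CDB Add1=10; issue SUB r4<-Add1 | r0:8,r1:8,r2:Add2,r3:8,r4:Add1
c4: CDB Add2=6; issue SUB r3<-Add2 | r0:8,r1:8,r2:6,r3:Add2,r4:Add1
c5: CDB Add1=-6; issue ADD r4<-Add1 | r0:8,r1:8,r2:6,r3:Add2,r4:Add1
c6: issue ADD r3<-Add3 | r0:8,r1:8,r2:6,r3:Add3,r4:Add1
c7: CDB Add2=-14; issue SUB r4<-Add2 | r0:8,r1:8,r2:6,r3:Add3,r4:Add2
c8: - | r0:8,r1:8,r2:6,r3:Add3,r4:Add2
c9: CDB Add1=-8 | r0:8,r1:8,r2:6,r3:Add3,r4:Add2
c10: - | r0:8,r1:8,r2:6,r3:Add3,r4:Add2
c11: CDB Add2=-14 | r0:8,r1:8,r2:6,r3:Add3,r4:-14
c12: CDB Add3=-2 | r0:8,r1:8,r2:6,r3:-2,r4:-14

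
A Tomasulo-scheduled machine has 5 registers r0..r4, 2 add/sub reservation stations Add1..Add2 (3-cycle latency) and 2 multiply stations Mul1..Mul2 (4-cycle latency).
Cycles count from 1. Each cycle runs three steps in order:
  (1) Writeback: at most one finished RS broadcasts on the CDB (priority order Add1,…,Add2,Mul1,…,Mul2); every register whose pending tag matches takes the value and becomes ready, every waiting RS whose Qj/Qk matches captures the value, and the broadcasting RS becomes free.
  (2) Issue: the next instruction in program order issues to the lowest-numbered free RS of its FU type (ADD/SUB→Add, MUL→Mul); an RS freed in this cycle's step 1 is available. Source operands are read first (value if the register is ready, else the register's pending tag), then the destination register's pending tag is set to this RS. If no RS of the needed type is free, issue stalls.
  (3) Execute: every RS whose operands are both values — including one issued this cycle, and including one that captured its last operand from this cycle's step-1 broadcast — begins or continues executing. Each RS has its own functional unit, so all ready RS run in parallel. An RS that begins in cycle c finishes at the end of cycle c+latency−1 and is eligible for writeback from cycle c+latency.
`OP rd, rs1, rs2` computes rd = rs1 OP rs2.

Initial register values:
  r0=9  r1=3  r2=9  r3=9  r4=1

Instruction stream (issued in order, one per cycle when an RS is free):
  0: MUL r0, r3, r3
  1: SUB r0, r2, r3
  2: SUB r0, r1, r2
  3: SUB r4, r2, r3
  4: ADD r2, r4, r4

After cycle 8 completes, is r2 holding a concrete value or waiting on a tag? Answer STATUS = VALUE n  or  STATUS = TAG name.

cycle 1: issue MUL r0<-Mul1 // r0:Mul1,r1:3,r2:9,r3:9,r4:1
cycle 2: issue SUB r0<-Add1 // r0:Add1,r1:3,r2:9,r3:9,r4:1
cycle 3: issue SUB r0<-Add2 // r0:Add2,r1:3,r2:9,r3:9,r4:1
cycle 4: stall // r0:Add2,r1:3,r2:9,r3:9,r4:1
cycle 5: CDB Add1=0; issue SUB r4<-Add1 // r0:Add2,r1:3,r2:9,r3:9,r4:Add1
cycle 6: CDB Add2=-6; issue ADD r2<-Add2 // r0:-6,r1:3,r2:Add2,r3:9,r4:Add1
cycle 7: CDB Mul1=81 // r0:-6,r1:3,r2:Add2,r3:9,r4:Add1
cycle 8: CDB Add1=0 // r0:-6,r1:3,r2:Add2,r3:9,r4:0

STATUS = TAG Add2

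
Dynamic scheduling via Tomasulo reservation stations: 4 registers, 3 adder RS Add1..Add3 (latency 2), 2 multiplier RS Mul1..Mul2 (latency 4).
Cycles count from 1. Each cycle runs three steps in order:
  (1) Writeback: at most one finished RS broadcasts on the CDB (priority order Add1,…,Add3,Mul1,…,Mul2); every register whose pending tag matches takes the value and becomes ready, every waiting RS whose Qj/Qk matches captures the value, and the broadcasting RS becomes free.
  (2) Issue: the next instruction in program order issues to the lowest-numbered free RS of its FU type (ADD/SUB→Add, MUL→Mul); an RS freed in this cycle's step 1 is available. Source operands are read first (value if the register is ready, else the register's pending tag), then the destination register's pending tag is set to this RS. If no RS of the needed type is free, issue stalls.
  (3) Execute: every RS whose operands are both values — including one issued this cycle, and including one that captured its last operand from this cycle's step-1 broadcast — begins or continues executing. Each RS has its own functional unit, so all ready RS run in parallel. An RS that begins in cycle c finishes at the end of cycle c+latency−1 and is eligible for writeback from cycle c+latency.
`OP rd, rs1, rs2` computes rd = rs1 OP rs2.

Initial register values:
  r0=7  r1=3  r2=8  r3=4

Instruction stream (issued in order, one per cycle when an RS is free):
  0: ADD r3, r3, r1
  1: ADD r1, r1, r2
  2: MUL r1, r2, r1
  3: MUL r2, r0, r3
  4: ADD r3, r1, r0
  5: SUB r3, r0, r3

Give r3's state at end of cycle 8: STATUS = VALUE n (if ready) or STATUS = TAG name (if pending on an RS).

STATUS = TAG Add2

  c1: issue ADD r3<-Add1  regs: r0:7,r1:3,r2:8,r3:Add1
  c2: issue ADD r1<-Add2  regs: r0:7,r1:Add2,r2:8,r3:Add1
  c3: CDB Add1=7; issue MUL r1<-Mul1  regs: r0:7,r1:Mul1,r2:8,r3:7
  c4: CDB Add2=11; issue MUL r2<-Mul2  regs: r0:7,r1:Mul1,r2:Mul2,r3:7
  c5: issue ADD r3<-Add1  regs: r0:7,r1:Mul1,r2:Mul2,r3:Add1
  c6: issue SUB r3<-Add2  regs: r0:7,r1:Mul1,r2:Mul2,r3:Add2
  c7: -  regs: r0:7,r1:Mul1,r2:Mul2,r3:Add2
  c8: CDB Mul1=88  regs: r0:7,r1:88,r2:Mul2,r3:Add2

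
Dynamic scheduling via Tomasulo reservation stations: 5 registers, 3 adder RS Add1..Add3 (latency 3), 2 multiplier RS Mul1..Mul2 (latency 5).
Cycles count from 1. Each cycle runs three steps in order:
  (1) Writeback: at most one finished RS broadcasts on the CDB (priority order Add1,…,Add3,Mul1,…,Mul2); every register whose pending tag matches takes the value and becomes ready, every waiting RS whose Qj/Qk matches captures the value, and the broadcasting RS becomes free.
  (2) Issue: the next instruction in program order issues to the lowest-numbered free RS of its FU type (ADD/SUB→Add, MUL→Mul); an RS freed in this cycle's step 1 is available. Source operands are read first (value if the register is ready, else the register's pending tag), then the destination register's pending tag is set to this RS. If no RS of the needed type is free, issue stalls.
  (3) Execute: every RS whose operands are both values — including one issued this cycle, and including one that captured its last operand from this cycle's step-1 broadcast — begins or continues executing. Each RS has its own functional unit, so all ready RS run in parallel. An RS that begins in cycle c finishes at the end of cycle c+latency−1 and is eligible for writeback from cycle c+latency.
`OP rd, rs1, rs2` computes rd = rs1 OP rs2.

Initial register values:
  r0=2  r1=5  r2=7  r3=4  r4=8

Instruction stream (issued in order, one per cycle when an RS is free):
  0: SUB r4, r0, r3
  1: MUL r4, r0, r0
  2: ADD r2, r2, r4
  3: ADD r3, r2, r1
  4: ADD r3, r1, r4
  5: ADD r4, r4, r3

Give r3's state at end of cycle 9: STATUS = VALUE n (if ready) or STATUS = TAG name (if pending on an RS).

cycle 1: issue SUB r4<-Add1 // r0:2,r1:5,r2:7,r3:4,r4:Add1
cycle 2: issue MUL r4<-Mul1 // r0:2,r1:5,r2:7,r3:4,r4:Mul1
cycle 3: issue ADD r2<-Add2 // r0:2,r1:5,r2:Add2,r3:4,r4:Mul1
cycle 4: CDB Add1=-2; issue ADD r3<-Add1 // r0:2,r1:5,r2:Add2,r3:Add1,r4:Mul1
cycle 5: issue ADD r3<-Add3 // r0:2,r1:5,r2:Add2,r3:Add3,r4:Mul1
cycle 6: stall // r0:2,r1:5,r2:Add2,r3:Add3,r4:Mul1
cycle 7: CDB Mul1=4; stall // r0:2,r1:5,r2:Add2,r3:Add3,r4:4
cycle 8: stall // r0:2,r1:5,r2:Add2,r3:Add3,r4:4
cycle 9: stall // r0:2,r1:5,r2:Add2,r3:Add3,r4:4

STATUS = TAG Add3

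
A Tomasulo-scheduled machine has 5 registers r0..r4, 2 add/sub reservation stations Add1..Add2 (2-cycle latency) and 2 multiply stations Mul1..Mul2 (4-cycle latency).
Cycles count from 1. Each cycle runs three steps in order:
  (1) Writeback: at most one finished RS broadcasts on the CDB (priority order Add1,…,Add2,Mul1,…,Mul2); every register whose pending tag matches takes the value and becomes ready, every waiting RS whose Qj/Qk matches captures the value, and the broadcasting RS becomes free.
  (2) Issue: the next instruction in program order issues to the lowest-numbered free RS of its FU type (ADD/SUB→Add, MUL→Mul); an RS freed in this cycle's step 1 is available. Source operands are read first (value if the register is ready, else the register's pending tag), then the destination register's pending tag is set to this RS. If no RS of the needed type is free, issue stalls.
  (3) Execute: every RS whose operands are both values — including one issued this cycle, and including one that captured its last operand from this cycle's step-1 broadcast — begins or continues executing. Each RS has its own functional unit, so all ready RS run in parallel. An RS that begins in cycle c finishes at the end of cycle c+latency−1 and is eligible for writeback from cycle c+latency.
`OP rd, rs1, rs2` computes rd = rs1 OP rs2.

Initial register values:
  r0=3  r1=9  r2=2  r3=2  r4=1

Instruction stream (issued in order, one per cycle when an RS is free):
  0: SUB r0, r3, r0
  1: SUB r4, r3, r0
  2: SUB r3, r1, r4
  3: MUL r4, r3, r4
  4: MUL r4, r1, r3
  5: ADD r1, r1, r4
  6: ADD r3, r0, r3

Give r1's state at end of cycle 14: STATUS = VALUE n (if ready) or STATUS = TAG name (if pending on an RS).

c1: issue SUB r0<-Add1 | r0:Add1,r1:9,r2:2,r3:2,r4:1
c2: issue SUB r4<-Add2 | r0:Add1,r1:9,r2:2,r3:2,r4:Add2
c3: CDB Add1=-1; issue SUB r3<-Add1 | r0:-1,r1:9,r2:2,r3:Add1,r4:Add2
c4: issue MUL r4<-Mul1 | r0:-1,r1:9,r2:2,r3:Add1,r4:Mul1
c5: CDB Add2=3; issue MUL r4<-Mul2 | r0:-1,r1:9,r2:2,r3:Add1,r4:Mul2
c6: issue ADD r1<-Add2 | r0:-1,r1:Add2,r2:2,r3:Add1,r4:Mul2
c7: CDB Add1=6; issue ADD r3<-Add1 | r0:-1,r1:Add2,r2:2,r3:Add1,r4:Mul2
c8: - | r0:-1,r1:Add2,r2:2,r3:Add1,r4:Mul2
c9: CDB Add1=5 | r0:-1,r1:Add2,r2:2,r3:5,r4:Mul2
c10: - | r0:-1,r1:Add2,r2:2,r3:5,r4:Mul2
c11: CDB Mul1=18 | r0:-1,r1:Add2,r2:2,r3:5,r4:Mul2
c12: CDB Mul2=54 | r0:-1,r1:Add2,r2:2,r3:5,r4:54
c13: - | r0:-1,r1:Add2,r2:2,r3:5,r4:54
c14: CDB Add2=63 | r0:-1,r1:63,r2:2,r3:5,r4:54

STATUS = VALUE 63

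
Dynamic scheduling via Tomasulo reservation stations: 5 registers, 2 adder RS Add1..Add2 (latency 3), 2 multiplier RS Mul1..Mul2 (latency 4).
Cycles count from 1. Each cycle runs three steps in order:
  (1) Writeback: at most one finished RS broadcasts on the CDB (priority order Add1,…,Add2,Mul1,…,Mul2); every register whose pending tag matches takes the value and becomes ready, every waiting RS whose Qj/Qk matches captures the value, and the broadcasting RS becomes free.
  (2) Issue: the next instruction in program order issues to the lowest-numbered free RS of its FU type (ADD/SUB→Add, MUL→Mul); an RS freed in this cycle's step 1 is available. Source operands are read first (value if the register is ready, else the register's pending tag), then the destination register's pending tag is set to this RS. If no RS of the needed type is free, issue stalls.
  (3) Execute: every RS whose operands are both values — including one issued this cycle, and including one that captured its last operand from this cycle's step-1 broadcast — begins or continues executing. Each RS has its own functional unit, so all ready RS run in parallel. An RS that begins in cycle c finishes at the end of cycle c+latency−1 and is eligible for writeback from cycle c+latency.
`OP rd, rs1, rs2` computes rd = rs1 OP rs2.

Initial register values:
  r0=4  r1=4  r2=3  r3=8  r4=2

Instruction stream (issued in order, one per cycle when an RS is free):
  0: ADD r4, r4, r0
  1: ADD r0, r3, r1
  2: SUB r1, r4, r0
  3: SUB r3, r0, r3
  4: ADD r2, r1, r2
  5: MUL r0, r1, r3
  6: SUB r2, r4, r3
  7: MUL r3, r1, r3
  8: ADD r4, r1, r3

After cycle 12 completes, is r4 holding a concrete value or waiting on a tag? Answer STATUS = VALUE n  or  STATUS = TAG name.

STATUS = TAG Add1

c1: issue ADD r4<-Add1 | r0:4,r1:4,r2:3,r3:8,r4:Add1
c2: issue ADD r0<-Add2 | r0:Add2,r1:4,r2:3,r3:8,r4:Add1
c3: stall | r0:Add2,r1:4,r2:3,r3:8,r4:Add1
c4: CDB Add1=6; issue SUB r1<-Add1 | r0:Add2,r1:Add1,r2:3,r3:8,r4:6
c5: CDB Add2=12; issue SUB r3<-Add2 | r0:12,r1:Add1,r2:3,r3:Add2,r4:6
c6: stall | r0:12,r1:Add1,r2:3,r3:Add2,r4:6
c7: stall | r0:12,r1:Add1,r2:3,r3:Add2,r4:6
c8: CDB Add1=-6; issue ADD r2<-Add1 | r0:12,r1:-6,r2:Add1,r3:Add2,r4:6
c9: CDB Add2=4; issue MUL r0<-Mul1 | r0:Mul1,r1:-6,r2:Add1,r3:4,r4:6
c10: issue SUB r2<-Add2 | r0:Mul1,r1:-6,r2:Add2,r3:4,r4:6
c11: CDB Add1=-3; issue MUL r3<-Mul2 | r0:Mul1,r1:-6,r2:Add2,r3:Mul2,r4:6
c12: issue ADD r4<-Add1 | r0:Mul1,r1:-6,r2:Add2,r3:Mul2,r4:Add1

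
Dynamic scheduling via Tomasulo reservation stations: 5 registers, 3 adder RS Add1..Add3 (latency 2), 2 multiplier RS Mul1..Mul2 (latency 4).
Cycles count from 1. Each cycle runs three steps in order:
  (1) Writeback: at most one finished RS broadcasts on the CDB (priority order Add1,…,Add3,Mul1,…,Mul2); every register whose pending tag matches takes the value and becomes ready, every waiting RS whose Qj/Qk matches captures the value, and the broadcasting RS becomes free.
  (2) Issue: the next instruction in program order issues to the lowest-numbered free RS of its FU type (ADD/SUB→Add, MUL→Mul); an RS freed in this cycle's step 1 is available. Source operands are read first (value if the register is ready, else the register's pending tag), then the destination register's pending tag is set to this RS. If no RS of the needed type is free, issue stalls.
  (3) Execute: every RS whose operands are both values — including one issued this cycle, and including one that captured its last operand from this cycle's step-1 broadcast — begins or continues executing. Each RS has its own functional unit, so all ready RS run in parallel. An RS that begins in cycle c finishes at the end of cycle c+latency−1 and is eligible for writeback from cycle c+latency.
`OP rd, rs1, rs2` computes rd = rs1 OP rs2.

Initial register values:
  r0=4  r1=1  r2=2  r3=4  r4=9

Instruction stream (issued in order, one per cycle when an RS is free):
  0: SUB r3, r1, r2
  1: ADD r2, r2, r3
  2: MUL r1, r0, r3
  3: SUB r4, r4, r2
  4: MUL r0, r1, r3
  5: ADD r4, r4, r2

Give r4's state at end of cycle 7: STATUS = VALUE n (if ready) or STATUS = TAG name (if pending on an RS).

STATUS = TAG Add2

  c1: issue SUB r3<-Add1  regs: r0:4,r1:1,r2:2,r3:Add1,r4:9
  c2: issue ADD r2<-Add2  regs: r0:4,r1:1,r2:Add2,r3:Add1,r4:9
  c3: CDB Add1=-1; issue MUL r1<-Mul1  regs: r0:4,r1:Mul1,r2:Add2,r3:-1,r4:9
  c4: issue SUB r4<-Add1  regs: r0:4,r1:Mul1,r2:Add2,r3:-1,r4:Add1
  c5: CDB Add2=1; issue MUL r0<-Mul2  regs: r0:Mul2,r1:Mul1,r2:1,r3:-1,r4:Add1
  c6: issue ADD r4<-Add2  regs: r0:Mul2,r1:Mul1,r2:1,r3:-1,r4:Add2
  c7: CDB Add1=8  regs: r0:Mul2,r1:Mul1,r2:1,r3:-1,r4:Add2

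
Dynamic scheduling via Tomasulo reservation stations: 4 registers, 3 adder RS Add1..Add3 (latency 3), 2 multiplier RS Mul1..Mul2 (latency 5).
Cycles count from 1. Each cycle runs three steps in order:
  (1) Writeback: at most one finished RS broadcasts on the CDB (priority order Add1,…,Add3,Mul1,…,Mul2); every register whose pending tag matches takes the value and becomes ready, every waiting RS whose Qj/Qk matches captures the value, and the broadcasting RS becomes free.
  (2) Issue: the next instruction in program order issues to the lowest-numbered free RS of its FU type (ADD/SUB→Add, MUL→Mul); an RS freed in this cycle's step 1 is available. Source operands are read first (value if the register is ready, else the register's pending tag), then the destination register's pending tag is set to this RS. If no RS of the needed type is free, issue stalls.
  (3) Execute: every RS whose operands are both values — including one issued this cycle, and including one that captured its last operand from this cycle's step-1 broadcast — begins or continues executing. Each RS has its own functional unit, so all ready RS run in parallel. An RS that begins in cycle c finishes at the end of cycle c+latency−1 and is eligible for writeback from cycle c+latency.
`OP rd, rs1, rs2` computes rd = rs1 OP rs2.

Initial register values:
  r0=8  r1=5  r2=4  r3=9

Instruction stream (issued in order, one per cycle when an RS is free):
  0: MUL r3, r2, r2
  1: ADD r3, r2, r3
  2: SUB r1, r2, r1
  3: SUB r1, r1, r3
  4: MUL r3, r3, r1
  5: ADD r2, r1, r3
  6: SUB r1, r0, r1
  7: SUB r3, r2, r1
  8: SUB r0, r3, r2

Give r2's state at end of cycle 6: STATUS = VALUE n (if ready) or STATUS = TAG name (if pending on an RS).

STATUS = TAG Add2

  c1: issue MUL r3<-Mul1  regs: r0:8,r1:5,r2:4,r3:Mul1
  c2: issue ADD r3<-Add1  regs: r0:8,r1:5,r2:4,r3:Add1
  c3: issue SUB r1<-Add2  regs: r0:8,r1:Add2,r2:4,r3:Add1
  c4: issue SUB r1<-Add3  regs: r0:8,r1:Add3,r2:4,r3:Add1
  c5: issue MUL r3<-Mul2  regs: r0:8,r1:Add3,r2:4,r3:Mul2
  c6: CDB Add2=-1; issue ADD r2<-Add2  regs: r0:8,r1:Add3,r2:Add2,r3:Mul2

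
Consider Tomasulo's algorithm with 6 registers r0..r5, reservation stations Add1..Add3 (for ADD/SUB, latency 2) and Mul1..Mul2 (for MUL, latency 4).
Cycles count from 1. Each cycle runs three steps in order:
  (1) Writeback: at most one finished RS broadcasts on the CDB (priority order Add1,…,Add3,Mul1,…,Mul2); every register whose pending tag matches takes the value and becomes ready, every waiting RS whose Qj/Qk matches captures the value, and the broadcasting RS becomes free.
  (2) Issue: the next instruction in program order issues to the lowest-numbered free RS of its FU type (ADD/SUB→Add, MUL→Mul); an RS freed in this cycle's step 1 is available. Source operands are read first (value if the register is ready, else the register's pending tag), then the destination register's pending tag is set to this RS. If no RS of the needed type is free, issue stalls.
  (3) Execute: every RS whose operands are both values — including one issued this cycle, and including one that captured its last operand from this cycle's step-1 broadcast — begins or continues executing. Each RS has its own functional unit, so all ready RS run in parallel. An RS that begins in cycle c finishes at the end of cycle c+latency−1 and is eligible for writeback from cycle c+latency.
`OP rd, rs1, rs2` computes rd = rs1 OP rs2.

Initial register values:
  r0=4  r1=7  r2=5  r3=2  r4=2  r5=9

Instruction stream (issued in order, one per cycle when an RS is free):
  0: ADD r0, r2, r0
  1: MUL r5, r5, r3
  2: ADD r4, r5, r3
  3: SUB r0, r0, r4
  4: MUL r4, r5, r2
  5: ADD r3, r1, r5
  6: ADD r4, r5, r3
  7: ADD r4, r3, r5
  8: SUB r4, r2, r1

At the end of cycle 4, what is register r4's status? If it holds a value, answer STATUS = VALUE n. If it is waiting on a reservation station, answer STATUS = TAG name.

c1: issue ADD r0<-Add1 | r0:Add1,r1:7,r2:5,r3:2,r4:2,r5:9
c2: issue MUL r5<-Mul1 | r0:Add1,r1:7,r2:5,r3:2,r4:2,r5:Mul1
c3: CDB Add1=9; issue ADD r4<-Add1 | r0:9,r1:7,r2:5,r3:2,r4:Add1,r5:Mul1
c4: issue SUB r0<-Add2 | r0:Add2,r1:7,r2:5,r3:2,r4:Add1,r5:Mul1

STATUS = TAG Add1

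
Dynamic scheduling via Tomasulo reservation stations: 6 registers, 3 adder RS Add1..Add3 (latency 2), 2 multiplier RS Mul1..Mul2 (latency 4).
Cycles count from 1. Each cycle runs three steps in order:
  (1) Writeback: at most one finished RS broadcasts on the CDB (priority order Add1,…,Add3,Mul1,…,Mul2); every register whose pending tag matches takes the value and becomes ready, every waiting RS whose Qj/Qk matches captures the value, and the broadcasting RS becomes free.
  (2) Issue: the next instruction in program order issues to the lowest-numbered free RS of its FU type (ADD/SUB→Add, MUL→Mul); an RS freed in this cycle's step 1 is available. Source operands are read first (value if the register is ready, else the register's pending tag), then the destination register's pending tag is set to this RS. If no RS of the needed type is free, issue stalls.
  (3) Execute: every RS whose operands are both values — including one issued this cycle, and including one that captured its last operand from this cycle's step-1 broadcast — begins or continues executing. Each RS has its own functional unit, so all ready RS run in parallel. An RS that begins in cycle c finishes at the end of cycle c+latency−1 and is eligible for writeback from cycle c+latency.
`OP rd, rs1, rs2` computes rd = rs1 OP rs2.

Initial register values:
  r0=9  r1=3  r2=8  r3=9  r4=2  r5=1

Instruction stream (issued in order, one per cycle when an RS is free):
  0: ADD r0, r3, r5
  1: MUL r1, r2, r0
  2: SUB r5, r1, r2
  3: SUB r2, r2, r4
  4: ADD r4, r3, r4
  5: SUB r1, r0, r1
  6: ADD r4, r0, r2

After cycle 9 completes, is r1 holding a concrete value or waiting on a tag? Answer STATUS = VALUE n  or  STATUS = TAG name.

STATUS = TAG Add2

  c1: issue ADD r0<-Add1  regs: r0:Add1,r1:3,r2:8,r3:9,r4:2,r5:1
  c2: issue MUL r1<-Mul1  regs: r0:Add1,r1:Mul1,r2:8,r3:9,r4:2,r5:1
  c3: CDB Add1=10; issue SUB r5<-Add1  regs: r0:10,r1:Mul1,r2:8,r3:9,r4:2,r5:Add1
  c4: issue SUB r2<-Add2  regs: r0:10,r1:Mul1,r2:Add2,r3:9,r4:2,r5:Add1
  c5: issue ADD r4<-Add3  regs: r0:10,r1:Mul1,r2:Add2,r3:9,r4:Add3,r5:Add1
  c6: CDB Add2=6; issue SUB r1<-Add2  regs: r0:10,r1:Add2,r2:6,r3:9,r4:Add3,r5:Add1
  c7: CDB Add3=11; issue ADD r4<-Add3  regs: r0:10,r1:Add2,r2:6,r3:9,r4:Add3,r5:Add1
  c8: CDB Mul1=80  regs: r0:10,r1:Add2,r2:6,r3:9,r4:Add3,r5:Add1
  c9: CDB Add3=16  regs: r0:10,r1:Add2,r2:6,r3:9,r4:16,r5:Add1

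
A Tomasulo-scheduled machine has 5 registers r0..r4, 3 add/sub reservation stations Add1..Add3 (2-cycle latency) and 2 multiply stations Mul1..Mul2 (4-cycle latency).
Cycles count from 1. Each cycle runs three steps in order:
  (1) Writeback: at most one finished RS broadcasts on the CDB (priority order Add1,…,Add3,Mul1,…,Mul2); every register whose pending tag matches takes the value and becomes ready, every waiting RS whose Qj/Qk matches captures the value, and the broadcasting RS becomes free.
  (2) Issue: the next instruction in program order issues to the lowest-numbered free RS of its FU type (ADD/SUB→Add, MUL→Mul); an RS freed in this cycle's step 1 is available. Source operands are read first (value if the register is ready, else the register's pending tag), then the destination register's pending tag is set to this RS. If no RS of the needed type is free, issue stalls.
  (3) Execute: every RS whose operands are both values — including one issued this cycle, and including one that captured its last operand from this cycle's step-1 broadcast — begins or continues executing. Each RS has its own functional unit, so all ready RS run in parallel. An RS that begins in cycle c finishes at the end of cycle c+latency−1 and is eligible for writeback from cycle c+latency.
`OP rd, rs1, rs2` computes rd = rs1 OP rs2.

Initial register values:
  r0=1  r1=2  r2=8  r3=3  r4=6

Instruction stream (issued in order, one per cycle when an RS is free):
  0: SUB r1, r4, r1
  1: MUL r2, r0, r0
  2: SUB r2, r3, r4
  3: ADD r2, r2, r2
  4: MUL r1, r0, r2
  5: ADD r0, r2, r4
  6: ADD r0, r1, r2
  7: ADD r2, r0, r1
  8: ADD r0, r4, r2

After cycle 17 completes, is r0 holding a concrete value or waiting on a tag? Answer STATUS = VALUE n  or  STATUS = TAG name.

STATUS = VALUE -12

cycle 1: issue SUB r1<-Add1 // r0:1,r1:Add1,r2:8,r3:3,r4:6
cycle 2: issue MUL r2<-Mul1 // r0:1,r1:Add1,r2:Mul1,r3:3,r4:6
cycle 3: CDB Add1=4; issue SUB r2<-Add1 // r0:1,r1:4,r2:Add1,r3:3,r4:6
cycle 4: issue ADD r2<-Add2 // r0:1,r1:4,r2:Add2,r3:3,r4:6
cycle 5: CDB Add1=-3; issue MUL r1<-Mul2 // r0:1,r1:Mul2,r2:Add2,r3:3,r4:6
cycle 6: CDB Mul1=1; issue ADD r0<-Add1 // r0:Add1,r1:Mul2,r2:Add2,r3:3,r4:6
cycle 7: CDB Add2=-6; issue ADD r0<-Add2 // r0:Add2,r1:Mul2,r2:-6,r3:3,r4:6
cycle 8: issue ADD r2<-Add3 // r0:Add2,r1:Mul2,r2:Add3,r3:3,r4:6
cycle 9: CDB Add1=0; issue ADD r0<-Add1 // r0:Add1,r1:Mul2,r2:Add3,r3:3,r4:6
cycle 10: - // r0:Add1,r1:Mul2,r2:Add3,r3:3,r4:6
cycle 11: CDB Mul2=-6 // r0:Add1,r1:-6,r2:Add3,r3:3,r4:6
cycle 12: - // r0:Add1,r1:-6,r2:Add3,r3:3,r4:6
cycle 13: CDB Add2=-12 // r0:Add1,r1:-6,r2:Add3,r3:3,r4:6
cycle 14: - // r0:Add1,r1:-6,r2:Add3,r3:3,r4:6
cycle 15: CDB Add3=-18 // r0:Add1,r1:-6,r2:-18,r3:3,r4:6
cycle 16: - // r0:Add1,r1:-6,r2:-18,r3:3,r4:6
cycle 17: CDB Add1=-12 // r0:-12,r1:-6,r2:-18,r3:3,r4:6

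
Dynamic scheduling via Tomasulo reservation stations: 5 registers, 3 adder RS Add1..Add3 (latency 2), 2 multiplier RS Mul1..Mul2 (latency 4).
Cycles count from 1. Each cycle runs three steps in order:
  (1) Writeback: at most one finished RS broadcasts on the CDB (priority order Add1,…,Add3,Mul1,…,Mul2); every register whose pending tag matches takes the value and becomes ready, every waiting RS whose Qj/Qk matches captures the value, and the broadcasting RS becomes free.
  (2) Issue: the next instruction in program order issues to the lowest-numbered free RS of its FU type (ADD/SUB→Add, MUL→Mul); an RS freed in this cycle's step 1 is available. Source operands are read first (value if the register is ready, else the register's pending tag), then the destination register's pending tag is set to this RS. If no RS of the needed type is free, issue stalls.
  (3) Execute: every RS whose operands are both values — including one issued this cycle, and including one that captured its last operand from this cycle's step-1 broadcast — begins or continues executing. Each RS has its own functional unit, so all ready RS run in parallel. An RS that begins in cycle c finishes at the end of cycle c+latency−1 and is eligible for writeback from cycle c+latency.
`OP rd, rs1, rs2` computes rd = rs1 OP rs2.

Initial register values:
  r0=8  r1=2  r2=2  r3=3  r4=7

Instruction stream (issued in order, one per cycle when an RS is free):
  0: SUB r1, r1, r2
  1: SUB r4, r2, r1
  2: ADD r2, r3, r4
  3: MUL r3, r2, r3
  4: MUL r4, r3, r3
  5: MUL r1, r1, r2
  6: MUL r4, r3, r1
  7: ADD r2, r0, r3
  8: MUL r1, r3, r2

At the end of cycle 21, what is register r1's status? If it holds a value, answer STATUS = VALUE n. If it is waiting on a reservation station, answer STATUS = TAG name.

STATUS = TAG Mul2

  c1: issue SUB r1<-Add1  regs: r0:8,r1:Add1,r2:2,r3:3,r4:7
  c2: issue SUB r4<-Add2  regs: r0:8,r1:Add1,r2:2,r3:3,r4:Add2
  c3: CDB Add1=0; issue ADD r2<-Add1  regs: r0:8,r1:0,r2:Add1,r3:3,r4:Add2
  c4: issue MUL r3<-Mul1  regs: r0:8,r1:0,r2:Add1,r3:Mul1,r4:Add2
  c5: CDB Add2=2; issue MUL r4<-Mul2  regs: r0:8,r1:0,r2:Add1,r3:Mul1,r4:Mul2
  c6: stall  regs: r0:8,r1:0,r2:Add1,r3:Mul1,r4:Mul2
  c7: CDB Add1=5; stall  regs: r0:8,r1:0,r2:5,r3:Mul1,r4:Mul2
  c8: stall  regs: r0:8,r1:0,r2:5,r3:Mul1,r4:Mul2
  c9: stall  regs: r0:8,r1:0,r2:5,r3:Mul1,r4:Mul2
  c10: stall  regs: r0:8,r1:0,r2:5,r3:Mul1,r4:Mul2
  c11: CDB Mul1=15; issue MUL r1<-Mul1  regs: r0:8,r1:Mul1,r2:5,r3:15,r4:Mul2
  c12: stall  regs: r0:8,r1:Mul1,r2:5,r3:15,r4:Mul2
  c13: stall  regs: r0:8,r1:Mul1,r2:5,r3:15,r4:Mul2
  c14: stall  regs: r0:8,r1:Mul1,r2:5,r3:15,r4:Mul2
  c15: CDB Mul1=0; issue MUL r4<-Mul1  regs: r0:8,r1:0,r2:5,r3:15,r4:Mul1
  c16: CDB Mul2=225; issue ADD r2<-Add1  regs: r0:8,r1:0,r2:Add1,r3:15,r4:Mul1
  c17: issue MUL r1<-Mul2  regs: r0:8,r1:Mul2,r2:Add1,r3:15,r4:Mul1
  c18: CDB Add1=23  regs: r0:8,r1:Mul2,r2:23,r3:15,r4:Mul1
  c19: CDB Mul1=0  regs: r0:8,r1:Mul2,r2:23,r3:15,r4:0
  c20: -  regs: r0:8,r1:Mul2,r2:23,r3:15,r4:0
  c21: -  regs: r0:8,r1:Mul2,r2:23,r3:15,r4:0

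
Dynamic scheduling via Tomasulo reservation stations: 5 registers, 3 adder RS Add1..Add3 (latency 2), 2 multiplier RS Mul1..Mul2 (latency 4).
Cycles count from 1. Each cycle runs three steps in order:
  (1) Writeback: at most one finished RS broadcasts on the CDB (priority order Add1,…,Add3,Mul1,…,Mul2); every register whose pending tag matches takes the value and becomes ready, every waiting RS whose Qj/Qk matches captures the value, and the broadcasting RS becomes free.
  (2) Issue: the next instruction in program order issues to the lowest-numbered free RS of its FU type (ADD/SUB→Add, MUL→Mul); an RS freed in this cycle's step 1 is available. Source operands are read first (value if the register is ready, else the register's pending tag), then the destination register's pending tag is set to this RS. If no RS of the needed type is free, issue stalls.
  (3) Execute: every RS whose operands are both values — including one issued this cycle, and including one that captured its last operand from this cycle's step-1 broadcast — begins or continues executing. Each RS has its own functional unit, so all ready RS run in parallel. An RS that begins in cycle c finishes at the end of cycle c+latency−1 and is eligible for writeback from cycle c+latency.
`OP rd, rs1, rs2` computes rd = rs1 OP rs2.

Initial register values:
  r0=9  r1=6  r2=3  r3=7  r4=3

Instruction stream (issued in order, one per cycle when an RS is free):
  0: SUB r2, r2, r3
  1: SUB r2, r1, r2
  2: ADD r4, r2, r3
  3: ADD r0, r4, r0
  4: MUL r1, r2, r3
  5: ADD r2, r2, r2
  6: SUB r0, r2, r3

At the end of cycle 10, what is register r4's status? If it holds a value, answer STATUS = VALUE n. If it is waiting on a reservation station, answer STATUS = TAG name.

c1: issue SUB r2<-Add1 | r0:9,r1:6,r2:Add1,r3:7,r4:3
c2: issue SUB r2<-Add2 | r0:9,r1:6,r2:Add2,r3:7,r4:3
c3: CDB Add1=-4; issue ADD r4<-Add1 | r0:9,r1:6,r2:Add2,r3:7,r4:Add1
c4: issue ADD r0<-Add3 | r0:Add3,r1:6,r2:Add2,r3:7,r4:Add1
c5: CDB Add2=10; issue MUL r1<-Mul1 | r0:Add3,r1:Mul1,r2:10,r3:7,r4:Add1
c6: issue ADD r2<-Add2 | r0:Add3,r1:Mul1,r2:Add2,r3:7,r4:Add1
c7: CDB Add1=17; issue SUB r0<-Add1 | r0:Add1,r1:Mul1,r2:Add2,r3:7,r4:17
c8: CDB Add2=20 | r0:Add1,r1:Mul1,r2:20,r3:7,r4:17
c9: CDB Add3=26 | r0:Add1,r1:Mul1,r2:20,r3:7,r4:17
c10: CDB Add1=13 | r0:13,r1:Mul1,r2:20,r3:7,r4:17

STATUS = VALUE 17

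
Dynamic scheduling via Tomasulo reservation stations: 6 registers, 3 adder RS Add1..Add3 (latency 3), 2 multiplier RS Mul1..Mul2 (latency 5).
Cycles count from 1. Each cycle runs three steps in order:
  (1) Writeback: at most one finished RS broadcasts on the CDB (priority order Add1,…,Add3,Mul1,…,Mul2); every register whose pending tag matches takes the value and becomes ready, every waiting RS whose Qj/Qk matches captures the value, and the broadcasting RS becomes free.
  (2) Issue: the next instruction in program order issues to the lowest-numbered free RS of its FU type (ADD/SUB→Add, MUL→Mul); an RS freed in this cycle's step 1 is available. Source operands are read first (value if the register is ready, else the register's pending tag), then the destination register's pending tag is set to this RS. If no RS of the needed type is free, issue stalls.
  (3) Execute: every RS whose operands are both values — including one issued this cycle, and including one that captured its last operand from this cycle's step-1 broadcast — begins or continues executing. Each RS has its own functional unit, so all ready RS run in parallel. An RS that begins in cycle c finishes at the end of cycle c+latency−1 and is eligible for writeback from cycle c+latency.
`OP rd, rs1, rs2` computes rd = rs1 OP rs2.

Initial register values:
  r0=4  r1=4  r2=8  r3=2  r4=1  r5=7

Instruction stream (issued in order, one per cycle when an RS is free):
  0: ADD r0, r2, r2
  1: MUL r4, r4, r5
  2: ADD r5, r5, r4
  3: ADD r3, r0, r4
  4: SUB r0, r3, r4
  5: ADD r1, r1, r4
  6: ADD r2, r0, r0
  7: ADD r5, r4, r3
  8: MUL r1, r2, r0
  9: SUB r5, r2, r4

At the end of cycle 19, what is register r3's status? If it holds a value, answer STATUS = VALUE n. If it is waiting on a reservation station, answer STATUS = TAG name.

STATUS = VALUE 23

c1: issue ADD r0<-Add1 | r0:Add1,r1:4,r2:8,r3:2,r4:1,r5:7
c2: issue MUL r4<-Mul1 | r0:Add1,r1:4,r2:8,r3:2,r4:Mul1,r5:7
c3: issue ADD r5<-Add2 | r0:Add1,r1:4,r2:8,r3:2,r4:Mul1,r5:Add2
c4: CDB Add1=16; issue ADD r3<-Add1 | r0:16,r1:4,r2:8,r3:Add1,r4:Mul1,r5:Add2
c5: issue SUB r0<-Add3 | r0:Add3,r1:4,r2:8,r3:Add1,r4:Mul1,r5:Add2
c6: stall | r0:Add3,r1:4,r2:8,r3:Add1,r4:Mul1,r5:Add2
c7: CDB Mul1=7; stall | r0:Add3,r1:4,r2:8,r3:Add1,r4:7,r5:Add2
c8: stall | r0:Add3,r1:4,r2:8,r3:Add1,r4:7,r5:Add2
c9: stall | r0:Add3,r1:4,r2:8,r3:Add1,r4:7,r5:Add2
c10: CDB Add1=23; issue ADD r1<-Add1 | r0:Add3,r1:Add1,r2:8,r3:23,r4:7,r5:Add2
c11: CDB Add2=14; issue ADD r2<-Add2 | r0:Add3,r1:Add1,r2:Add2,r3:23,r4:7,r5:14
c12: stall | r0:Add3,r1:Add1,r2:Add2,r3:23,r4:7,r5:14
c13: CDB Add1=11; issue ADD r5<-Add1 | r0:Add3,r1:11,r2:Add2,r3:23,r4:7,r5:Add1
c14: CDB Add3=16; issue MUL r1<-Mul1 | r0:16,r1:Mul1,r2:Add2,r3:23,r4:7,r5:Add1
c15: issue SUB r5<-Add3 | r0:16,r1:Mul1,r2:Add2,r3:23,r4:7,r5:Add3
c16: CDB Add1=30 | r0:16,r1:Mul1,r2:Add2,r3:23,r4:7,r5:Add3
c17: CDB Add2=32 | r0:16,r1:Mul1,r2:32,r3:23,r4:7,r5:Add3
c18: - | r0:16,r1:Mul1,r2:32,r3:23,r4:7,r5:Add3
c19: - | r0:16,r1:Mul1,r2:32,r3:23,r4:7,r5:Add3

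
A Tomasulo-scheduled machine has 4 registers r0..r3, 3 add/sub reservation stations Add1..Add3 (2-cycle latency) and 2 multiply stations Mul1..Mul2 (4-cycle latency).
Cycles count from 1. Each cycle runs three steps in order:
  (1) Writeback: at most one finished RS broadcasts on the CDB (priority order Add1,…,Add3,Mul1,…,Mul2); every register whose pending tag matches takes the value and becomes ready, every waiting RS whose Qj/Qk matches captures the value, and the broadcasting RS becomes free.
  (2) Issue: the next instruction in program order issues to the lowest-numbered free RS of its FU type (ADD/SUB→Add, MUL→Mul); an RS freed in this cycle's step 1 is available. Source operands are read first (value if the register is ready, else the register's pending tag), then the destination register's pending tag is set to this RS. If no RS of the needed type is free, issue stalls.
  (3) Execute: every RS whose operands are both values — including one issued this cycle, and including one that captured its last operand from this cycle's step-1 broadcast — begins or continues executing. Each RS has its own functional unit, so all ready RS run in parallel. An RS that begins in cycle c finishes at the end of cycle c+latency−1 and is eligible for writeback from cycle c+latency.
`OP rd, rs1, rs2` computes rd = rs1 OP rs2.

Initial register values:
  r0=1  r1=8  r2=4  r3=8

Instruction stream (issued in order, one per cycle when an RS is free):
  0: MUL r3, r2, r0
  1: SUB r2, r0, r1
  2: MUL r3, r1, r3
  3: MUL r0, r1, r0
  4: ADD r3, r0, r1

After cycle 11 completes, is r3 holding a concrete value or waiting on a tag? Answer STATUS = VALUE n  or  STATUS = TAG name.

STATUS = VALUE 16

c1: issue MUL r3<-Mul1 | r0:1,r1:8,r2:4,r3:Mul1
c2: issue SUB r2<-Add1 | r0:1,r1:8,r2:Add1,r3:Mul1
c3: issue MUL r3<-Mul2 | r0:1,r1:8,r2:Add1,r3:Mul2
c4: CDB Add1=-7; stall | r0:1,r1:8,r2:-7,r3:Mul2
c5: CDB Mul1=4; issue MUL r0<-Mul1 | r0:Mul1,r1:8,r2:-7,r3:Mul2
c6: issue ADD r3<-Add1 | r0:Mul1,r1:8,r2:-7,r3:Add1
c7: - | r0:Mul1,r1:8,r2:-7,r3:Add1
c8: - | r0:Mul1,r1:8,r2:-7,r3:Add1
c9: CDB Mul1=8 | r0:8,r1:8,r2:-7,r3:Add1
c10: CDB Mul2=32 | r0:8,r1:8,r2:-7,r3:Add1
c11: CDB Add1=16 | r0:8,r1:8,r2:-7,r3:16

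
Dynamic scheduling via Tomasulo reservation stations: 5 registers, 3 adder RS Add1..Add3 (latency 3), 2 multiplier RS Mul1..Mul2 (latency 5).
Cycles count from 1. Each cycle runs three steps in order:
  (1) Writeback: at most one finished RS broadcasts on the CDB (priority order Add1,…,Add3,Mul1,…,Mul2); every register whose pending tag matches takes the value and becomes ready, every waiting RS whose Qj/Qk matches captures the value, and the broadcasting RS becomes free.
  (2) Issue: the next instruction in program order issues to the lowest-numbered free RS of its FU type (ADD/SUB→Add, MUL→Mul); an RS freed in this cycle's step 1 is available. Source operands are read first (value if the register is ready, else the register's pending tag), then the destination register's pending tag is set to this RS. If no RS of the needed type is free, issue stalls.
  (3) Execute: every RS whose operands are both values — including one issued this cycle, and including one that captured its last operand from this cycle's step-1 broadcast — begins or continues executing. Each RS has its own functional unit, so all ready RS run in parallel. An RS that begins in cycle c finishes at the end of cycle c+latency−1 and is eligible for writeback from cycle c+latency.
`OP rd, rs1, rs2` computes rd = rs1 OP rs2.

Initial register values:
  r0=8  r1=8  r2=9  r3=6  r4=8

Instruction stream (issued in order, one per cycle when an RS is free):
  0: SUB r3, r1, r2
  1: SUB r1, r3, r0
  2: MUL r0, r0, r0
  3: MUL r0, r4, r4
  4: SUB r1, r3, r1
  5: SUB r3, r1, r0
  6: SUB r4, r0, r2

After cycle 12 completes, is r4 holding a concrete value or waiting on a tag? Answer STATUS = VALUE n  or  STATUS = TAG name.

STATUS = VALUE 55

c1: issue SUB r3<-Add1 | r0:8,r1:8,r2:9,r3:Add1,r4:8
c2: issue SUB r1<-Add2 | r0:8,r1:Add2,r2:9,r3:Add1,r4:8
c3: issue MUL r0<-Mul1 | r0:Mul1,r1:Add2,r2:9,r3:Add1,r4:8
c4: CDB Add1=-1; issue MUL r0<-Mul2 | r0:Mul2,r1:Add2,r2:9,r3:-1,r4:8
c5: issue SUB r1<-Add1 | r0:Mul2,r1:Add1,r2:9,r3:-1,r4:8
c6: issue SUB r3<-Add3 | r0:Mul2,r1:Add1,r2:9,r3:Add3,r4:8
c7: CDB Add2=-9; issue SUB r4<-Add2 | r0:Mul2,r1:Add1,r2:9,r3:Add3,r4:Add2
c8: CDB Mul1=64 | r0:Mul2,r1:Add1,r2:9,r3:Add3,r4:Add2
c9: CDB Mul2=64 | r0:64,r1:Add1,r2:9,r3:Add3,r4:Add2
c10: CDB Add1=8 | r0:64,r1:8,r2:9,r3:Add3,r4:Add2
c11: - | r0:64,r1:8,r2:9,r3:Add3,r4:Add2
c12: CDB Add2=55 | r0:64,r1:8,r2:9,r3:Add3,r4:55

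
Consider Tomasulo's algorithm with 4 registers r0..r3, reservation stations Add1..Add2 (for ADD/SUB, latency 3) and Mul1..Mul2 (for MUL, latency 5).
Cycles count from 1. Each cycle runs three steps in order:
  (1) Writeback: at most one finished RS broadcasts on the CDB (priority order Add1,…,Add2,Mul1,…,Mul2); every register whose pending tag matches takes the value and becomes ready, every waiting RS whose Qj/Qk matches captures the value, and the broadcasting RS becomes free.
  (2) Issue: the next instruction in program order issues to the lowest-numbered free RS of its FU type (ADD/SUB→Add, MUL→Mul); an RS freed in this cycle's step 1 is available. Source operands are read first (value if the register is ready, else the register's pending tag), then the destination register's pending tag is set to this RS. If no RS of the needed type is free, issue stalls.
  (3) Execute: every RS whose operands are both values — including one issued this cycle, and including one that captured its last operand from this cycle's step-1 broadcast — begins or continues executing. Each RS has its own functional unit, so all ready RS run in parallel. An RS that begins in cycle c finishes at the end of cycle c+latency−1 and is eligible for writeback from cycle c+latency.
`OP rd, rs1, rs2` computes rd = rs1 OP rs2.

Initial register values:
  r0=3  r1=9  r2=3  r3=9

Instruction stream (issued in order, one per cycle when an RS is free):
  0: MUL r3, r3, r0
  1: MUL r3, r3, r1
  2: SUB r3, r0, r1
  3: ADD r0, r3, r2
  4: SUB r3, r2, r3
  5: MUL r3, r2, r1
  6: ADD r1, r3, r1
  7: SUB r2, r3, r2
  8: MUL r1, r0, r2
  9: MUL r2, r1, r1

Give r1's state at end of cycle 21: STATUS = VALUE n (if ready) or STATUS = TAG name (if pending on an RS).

cycle 1: issue MUL r3<-Mul1 // r0:3,r1:9,r2:3,r3:Mul1
cycle 2: issue MUL r3<-Mul2 // r0:3,r1:9,r2:3,r3:Mul2
cycle 3: issue SUB r3<-Add1 // r0:3,r1:9,r2:3,r3:Add1
cycle 4: issue ADD r0<-Add2 // r0:Add2,r1:9,r2:3,r3:Add1
cycle 5: stall // r0:Add2,r1:9,r2:3,r3:Add1
cycle 6: CDB Add1=-6; issue SUB r3<-Add1 // r0:Add2,r1:9,r2:3,r3:Add1
cycle 7: CDB Mul1=27; issue MUL r3<-Mul1 // r0:Add2,r1:9,r2:3,r3:Mul1
cycle 8: stall // r0:Add2,r1:9,r2:3,r3:Mul1
cycle 9: CDB Add1=9; issue ADD r1<-Add1 // r0:Add2,r1:Add1,r2:3,r3:Mul1
cycle 10: CDB Add2=-3; issue SUB r2<-Add2 // r0:-3,r1:Add1,r2:Add2,r3:Mul1
cycle 11: stall // r0:-3,r1:Add1,r2:Add2,r3:Mul1
cycle 12: CDB Mul1=27; issue MUL r1<-Mul1 // r0:-3,r1:Mul1,r2:Add2,r3:27
cycle 13: CDB Mul2=243; issue MUL r2<-Mul2 // r0:-3,r1:Mul1,r2:Mul2,r3:27
cycle 14: - // r0:-3,r1:Mul1,r2:Mul2,r3:27
cycle 15: CDB Add1=36 // r0:-3,r1:Mul1,r2:Mul2,r3:27
cycle 16: CDB Add2=24 // r0:-3,r1:Mul1,r2:Mul2,r3:27
cycle 17: - // r0:-3,r1:Mul1,r2:Mul2,r3:27
cycle 18: - // r0:-3,r1:Mul1,r2:Mul2,r3:27
cycle 19: - // r0:-3,r1:Mul1,r2:Mul2,r3:27
cycle 20: - // r0:-3,r1:Mul1,r2:Mul2,r3:27
cycle 21: CDB Mul1=-72 // r0:-3,r1:-72,r2:Mul2,r3:27

STATUS = VALUE -72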